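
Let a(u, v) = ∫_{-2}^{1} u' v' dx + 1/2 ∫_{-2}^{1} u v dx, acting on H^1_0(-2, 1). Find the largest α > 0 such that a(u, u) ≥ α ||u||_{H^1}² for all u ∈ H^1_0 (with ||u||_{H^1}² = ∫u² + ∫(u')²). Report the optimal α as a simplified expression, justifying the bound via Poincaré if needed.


α = (9/2 + π^2)/(9 + π^2)

Coercivity of a(·,·) on H^1_0(-2, 1) means a(u, u) ≥ α ||u||_{H^1}² for every u ∈ H^1_0.
The interval has length L = 3, and Poincaré/coercivity depend only on L. Here a(u, u) = ∫(u')² + (1/2)·∫u².
Here 0 < c = 1/2 < 1. The condition a(u,u) ≥ α||u||_{H^1}² reads (1−α)∫(u')² ≥ (α−c)∫u². Any admissible α is ≤ 1 (rapidly oscillating u have ∫u²/∫(u')² → 0), and α = 1 would force 0 ≥ (1−c)∫u², impossible since c < 1; so 1−α > 0. By the sharp Poincaré inequality on H^1_0 of an interval of length L, ∫(u')² ≥ (π/L)²∫u² with equality for the first sine mode sin(π(x−x₀)/L) (x₀ the left endpoint), so the inequality holds for all u iff (1−α)(π/L)² ≥ α − c, i.e. α ≤ ((π/L)² + c)/((π/L)² + 1) = (1 + c(L/π)²)/(1 + (L/π)²). With (π/L)² = π^2/9 and c = 1/2, the largest admissible constant is α = ((π/L)² + c)/((π/L)² + 1).
Simplifying, α = (9/2 + π^2)/(9 + π^2).


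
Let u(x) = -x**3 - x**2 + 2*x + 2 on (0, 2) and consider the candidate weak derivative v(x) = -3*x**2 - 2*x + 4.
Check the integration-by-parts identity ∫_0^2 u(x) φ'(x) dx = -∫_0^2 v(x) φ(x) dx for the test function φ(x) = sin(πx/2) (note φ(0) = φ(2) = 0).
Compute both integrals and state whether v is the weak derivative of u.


LHS = -96/π^3 + 24/π, RHS = -96/π^3 + 16/π. No, v is not the weak derivative of u.

u(x) = -x**3 - x**2 + 2*x + 2, classical derivative u'(x) = -3*x**2 - 2*x + 2.
φ(x) = sin(πx/2), so φ'(x) = π*cos(π*x/2)/2.
Note φ(0) = φ(2) = 0, so the boundary term u·φ vanishes.
LHS = ∫_0^2 u(x) φ'(x) dx = ∫_0^2 (-π*x^3*cos(π*x/2)/2 - π*x^2*cos(π*x/2)/2 + π*x*cos(π*x/2) + π*cos(π*x/2)) dx. Term by term:
  ∫_0^2 π*cos(π*x/2) dx = 0;  ∫_0^2 π*x*cos(π*x/2) dx = -8/π;  ∫_0^2 -π*x^2*cos(π*x/2)/2 dx = 8/π;
  ∫_0^2 -π*x^3*cos(π*x/2)/2 dx = -96/π^3 + 24/π.
Sum: 0 − 8/π + 8/π + -96/π^3 + 24/π = -96/π^3 + 24/π.
So LHS = -96/π^3 + 24/π.
∫_0^2 v(x) φ(x) dx = ∫_0^2 (-3*x^2*sin(π*x/2) - 2*x*sin(π*x/2) + 4*sin(π*x/2)) dx. Term by term:
  ∫_0^2 4*sin(π*x/2) dx = 16/π;  ∫_0^2 -3*x^2*sin(π*x/2) dx = -24/π + 96/π^3;  ∫_0^2 -2*x*sin(π*x/2) dx = -8/π.
Sum: 16/π + -24/π + 96/π^3 − 8/π = -16/π + 96/π^3.
So RHS = -∫_0^2 v(x) φ(x) dx = -96/π^3 + 16/π.
LHS − RHS = 8/π ≠ 0, so the identity fails.
(For a valid weak derivative the identity must hold for EVERY test function, in particular this one. The failure shows v is NOT the weak derivative of u.)
Correct weak derivative would be u'(x) = -3*x**2 - 2*x + 2.


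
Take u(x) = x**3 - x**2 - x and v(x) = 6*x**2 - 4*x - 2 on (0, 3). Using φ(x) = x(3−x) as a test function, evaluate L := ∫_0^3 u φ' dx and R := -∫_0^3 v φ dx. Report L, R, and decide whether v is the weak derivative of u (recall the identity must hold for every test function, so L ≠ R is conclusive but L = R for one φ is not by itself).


LHS = -369/20, RHS = -369/10. No, v is not the weak derivative of u.

u(x) = x**3 - x**2 - x, classical derivative u'(x) = 3*x**2 - 2*x - 1.
φ(x) = x(3−x), so φ'(x) = 3 - 2*x.
Note φ(0) = φ(3) = 0, so the boundary term u·φ vanishes.
LHS = ∫_0^3 u(x) φ'(x) dx = ∫_0^3 (-2*x^4 + 5*x^3 - x^2 - 3*x) dx. Term by term:
  ∫_0^3 -2*x^4 dx = -486/5;  ∫_0^3 5*x^3 dx = 405/4;  ∫_0^3 -x^2 dx = -9;
  ∫_0^3 -3*x dx = -27/2.
Sum: -486/5 + 405/4 − 9 − 27/2 = -369/20.
So LHS = -369/20.
∫_0^3 v(x) φ(x) dx = ∫_0^3 (-6*x^4 + 22*x^3 - 10*x^2 - 6*x) dx. Term by term:
  ∫_0^3 -6*x^4 dx = -1458/5;  ∫_0^3 22*x^3 dx = 891/2;  ∫_0^3 -10*x^2 dx = -90;
  ∫_0^3 -6*x dx = -27.
Sum: -1458/5 + 891/2 − 90 − 27 = 369/10.
So RHS = -∫_0^3 v(x) φ(x) dx = -369/10.
LHS − RHS = 369/20 ≠ 0, so the identity fails.
(For a valid weak derivative the identity must hold for EVERY test function, in particular this one. The failure shows v is NOT the weak derivative of u.)
Correct weak derivative would be u'(x) = 3*x**2 - 2*x - 1.


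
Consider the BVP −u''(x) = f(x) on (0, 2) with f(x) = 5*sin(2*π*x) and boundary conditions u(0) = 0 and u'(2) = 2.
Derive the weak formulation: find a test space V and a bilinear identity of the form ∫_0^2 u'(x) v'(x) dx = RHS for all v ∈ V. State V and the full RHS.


V = {v ∈ H^1(0, 2) : v(0) = 0} (test functions vanish at x = 0 where u is specified); weak form: ∫_0^2 u'v' dx = ∫_0^2 (5*sin(2*π*x)) v dx + 2·v(2) for all v ∈ V.

Multiply both sides by a test function v and integrate from 0 to 2:
  ∫_0^2 −u''(x) v(x) dx = ∫_0^2 f(x) v(x) dx.
Integrate the LHS by parts once:
  ∫_0^2 −u'' v dx = −[u'(x) v(x)]_0^2 + ∫_0^2 u'(x) v'(x) dx.
Thus ∫_0^2 u'(x) v'(x) dx = ∫_0^2 f(x) v(x) dx + [u'(x) v(x)]_0^2.
Choose V so that boundary terms are either known or forced to vanish.
Mixed BC: u(0) = 0 (Dirichlet) and u'(2) = 2 (Neumann). Define V = {v ∈ H^1(0, 2) : v(0) = 0}. Then [u' v]_0^2 = u'(2)·v(2) − u'(0)·0 = 2·v(2).
Weak formulation: find u (satisfying any essential BC) such that ∫_0^2 u'(x) v'(x) dx = ∫_0^2 f v dx + 2·v(2) for all v ∈ V (Dirichlet at 0 absorbed into V; Neumann datum at x = 2 contributes the boundary term).
Substituting f(x) = 5*sin(2*π*x), the right-hand side is ∫_0^2 (5*sin(2*π*x)) v dx + 2·v(2).


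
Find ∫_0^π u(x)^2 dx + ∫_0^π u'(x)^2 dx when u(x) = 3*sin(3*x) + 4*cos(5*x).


||u||_{H^1(0,π)}^2 = 253*π

u'(x) = -20*sin(5*x) + 9*cos(3*x).
Expand u² and (u')² and integrate term by term on (0, π), using: for integers n ≥ 1, ∫_0^π sin²(nx) dx = ∫_0^π cos²(nx) dx = π/2; for n ≠ n', ∫_0^π sin(nx)sin(n'x) dx = ∫_0^π cos(nx)cos(n'x) dx = 0; and by product-to-sum, ∫_0^π sin(nx)cos(n'x) dx = ½∫_0^π [sin((n+n')x) + sin((n−n')x)] dx, which is 0 when n+n' is even and 2n/(n²−n'²) when n+n' is odd (it need not vanish on (0, π)).
  u² squared terms: (3)²·∫sin(3x)² dx = 9·π/2 = 9*π/2;  (4)²·∫cos(5x)² dx = 16·π/2 = 8*π.
  u² cross terms: 2·(3)·(4)·∫sin(3x)·cos(5x) dx = 24·(0) = 0.
  So ∫_0^π u² dx = 9*π/2 + 8*π + 0 = 25*π/2.
  (u')² squared terms: (-20)²·∫sin(5x)² dx = 400·π/2 = 200*π;  (9)²·∫cos(3x)² dx = 81·π/2 = 81*π/2.
  (u')² cross terms: 2·(-20)·(9)·∫sin(5x)·cos(3x) dx = -360·(0) = 0.
  So ∫_0^π (u')² dx = 200*π + 81*π/2 + 0 = 481*π/2.
||u||_{H^1}^2 = (25*π/2) + (481*π/2) = 253*π.


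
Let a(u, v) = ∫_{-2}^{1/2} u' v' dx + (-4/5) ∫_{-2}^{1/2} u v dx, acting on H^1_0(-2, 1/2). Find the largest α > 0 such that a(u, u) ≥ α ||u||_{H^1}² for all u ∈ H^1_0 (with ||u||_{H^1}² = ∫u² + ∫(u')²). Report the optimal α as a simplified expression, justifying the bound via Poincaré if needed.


α = 4*(-5 + π^2)/(25 + 4*π^2)

Coercivity of a(·,·) on H^1_0(-2, 1/2) means a(u, u) ≥ α ||u||_{H^1}² for every u ∈ H^1_0.
The interval has length L = 5/2, and Poincaré/coercivity depend only on L. Here a(u, u) = ∫(u')² + (-4/5)·∫u².
Here c = -4/5 < 0 with |c| < (π/L)² = 4*π^2/25, so coercivity still holds. The condition a(u,u) ≥ α||u||_{H^1}² reads (1−α)∫(u')² ≥ (α−c)∫u². Any admissible α is ≤ 1 (rapidly oscillating u have ∫u²/∫(u')² → 0), and α = 1 would force 0 ≥ (1−c)∫u², impossible since c < 1; so 1−α > 0. By the sharp Poincaré inequality on H^1_0 of an interval of length L, ∫(u')² ≥ (π/L)²∫u² with equality for the first sine mode sin(π(x−x₀)/L) (x₀ the left endpoint), so the inequality holds for all u iff (1−α)(π/L)² ≥ α − c, i.e. α ≤ ((π/L)² + c)/((π/L)² + 1) = (1 + c(L/π)²)/(1 + (L/π)²). (Direct route, valid since c ≤ 0: Poincaré gives c∫u² ≥ c(L/π)²∫(u')², so a(u,u) ≥ (1 + c(L/π)²)∫(u')², while ||u||_{H^1}² ≤ (1 + (L/π)²)∫(u')²; dividing yields the same α.) With (π/L)² = 4*π^2/25 and c = -4/5, the largest admissible constant is α = ((π/L)² + c)/((π/L)² + 1).
Simplifying, α = 4*(-5 + π^2)/(25 + 4*π^2).


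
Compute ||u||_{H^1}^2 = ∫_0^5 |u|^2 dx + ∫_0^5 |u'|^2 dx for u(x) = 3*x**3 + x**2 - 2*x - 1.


||u||_{H^1}^2 = 2276525/14

The H^1 norm (squared) on an interval (0, L) is
  ||u||_{H^1}^2 = ∫_0^L u(x)^2 dx + ∫_0^L u'(x)^2 dx.
Compute u'(x) = 9*x**2 + 2*x - 2.
Then u(x)^2 = 9*x**6 + 6*x**5 - 11*x**4 - 10*x**3 + 2*x**2 + 4*x + 1 and u'(x)^2 = 81*x**4 + 36*x**3 - 32*x**2 - 8*x + 4.
Integrate each monomial from 0 to 5 using ∫_0^5 c·x^n dx = c·5^(n+1)/(n+1):
  ∫_0^5 u(x)^2 dx = ∫_0^5 (9*x^6 + 6*x^5 - 11*x^4 - 10*x^3 + 2*x^2 + 4*x + 1) dx. Term by term:
    ∫_0^5 9*x^6 dx = 703125/7;  ∫_0^5 6*x^5 dx = 15625;  ∫_0^5 -11*x^4 dx = -6875;
    ∫_0^5 -10*x^3 dx = -3125/2;  ∫_0^5 2*x^2 dx = 250/3;  ∫_0^5 4*x dx = 50;
    ∫_0^5 1 dx = 5.
  Sum: 703125/7 + 15625 − 6875 − 3125/2 + 250/3 + 50 + 5 = 4526435/42.
  ∫_0^5 u'(x)^2 dx = ∫_0^5 (81*x^4 + 36*x^3 - 32*x^2 - 8*x + 4) dx. Term by term:
    ∫_0^5 81*x^4 dx = 50625;  ∫_0^5 36*x^3 dx = 5625;  ∫_0^5 -32*x^2 dx = -4000/3;
    ∫_0^5 -8*x dx = -100;  ∫_0^5 4 dx = 20.
  Sum: 50625 + 5625 − 4000/3 − 100 + 20 = 164510/3.
Adding: ||u||_{H^1}^2 = 4526435/42 + 164510/3 = 2276525/14.


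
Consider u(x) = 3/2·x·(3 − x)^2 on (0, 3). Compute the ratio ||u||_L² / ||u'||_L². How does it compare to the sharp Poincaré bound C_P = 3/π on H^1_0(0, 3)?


||u||_L² / ||u'||_L² = 3*sqrt(14)/14 < C_P = 3/π.

u(x) = 3/2·x·(3 − x)^2, so u'(x) = 9*(x - 3)*(x - 1)/2.
u(x) = 3/2·x·(3 − x)^2 vanishes at x = 0 and x = 3, so u ∈ H^1_0(0, 3). Differentiate via the product rule and integrate the resulting polynomials term by term.
  ∫_0^3 u² dx = ∫_0^3 (9*x^6/4 - 27*x^5 + 243*x^4/2 - 243*x^3 + 729*x^2/4) dx. Term by term:
    ∫_0^3 9*x^6/4 dx = 19683/28;  ∫_0^3 -27*x^5 dx = -6561/2;  ∫_0^3 243*x^4/2 dx = 59049/10;
    ∫_0^3 -243*x^3 dx = -19683/4;  ∫_0^3 729*x^2/4 dx = 6561/4.
  Sum: 19683/28 − 6561/2 + 59049/10 − 19683/4 + 6561/4 = 6561/140.
  ∫_0^3 (u')² dx = ∫_0^3 (81*x^4/4 - 162*x^3 + 891*x^2/2 - 486*x + 729/4) dx. Term by term:
    ∫_0^3 81*x^4/4 dx = 19683/20;  ∫_0^3 -162*x^3 dx = -6561/2;  ∫_0^3 891*x^2/2 dx = 8019/2;
    ∫_0^3 -486*x dx = -2187;  ∫_0^3 729/4 dx = 2187/4.
  Sum: 19683/20 − 6561/2 + 8019/2 − 2187 + 2187/4 = 729/10.
∫_0^3 u² dx = 6561/140, so ||u||_L² = 81*sqrt(35)/70.
∫_0^3 (u')² dx = 729/10, so ||u'||_L² = 27*sqrt(10)/10.
Ratio ||u||_L² / ||u'||_L² = 3*sqrt(14)/14.
Sharp Poincaré constant on H^1_0(0, 3) is C_P = L/π = 3/π, achieved by sin(π/3·x).
A polynomial bump cannot attain the sharp Poincaré constant (only the first sine eigenfunction does), so the ratio is strictly less than C_P, consistent with ||u||_L² ≤ C_P ||u'||_L².


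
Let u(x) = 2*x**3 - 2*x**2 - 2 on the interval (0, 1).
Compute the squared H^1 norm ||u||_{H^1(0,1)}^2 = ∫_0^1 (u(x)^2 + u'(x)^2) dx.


||u||_{H^1}^2 = 110/21

The H^1 norm (squared) on an interval (0, L) is
  ||u||_{H^1}^2 = ∫_0^L u(x)^2 dx + ∫_0^L u'(x)^2 dx.
Compute u'(x) = 6*x**2 - 4*x.
Then u(x)^2 = 4*x**6 - 8*x**5 + 4*x**4 - 8*x**3 + 8*x**2 + 4 and u'(x)^2 = 36*x**4 - 48*x**3 + 16*x**2.
Integrate each monomial from 0 to 1 using ∫_0^1 c·x^n dx = c·1^(n+1)/(n+1):
  ∫_0^1 u(x)^2 dx = ∫_0^1 (4*x^6 - 8*x^5 + 4*x^4 - 8*x^3 + 8*x^2 + 4) dx. Term by term:
    ∫_0^1 4*x^6 dx = 4/7;  ∫_0^1 -8*x^5 dx = -4/3;  ∫_0^1 4*x^4 dx = 4/5;
    ∫_0^1 -8*x^3 dx = -2;  ∫_0^1 8*x^2 dx = 8/3;  ∫_0^1 4 dx = 4.
  Sum: 4/7 − 4/3 + 4/5 − 2 + 8/3 + 4 = 494/105.
  ∫_0^1 u'(x)^2 dx = ∫_0^1 (36*x^4 - 48*x^3 + 16*x^2) dx. Term by term:
    ∫_0^1 36*x^4 dx = 36/5;  ∫_0^1 -48*x^3 dx = -12;  ∫_0^1 16*x^2 dx = 16/3.
  Sum: 36/5 − 12 + 16/3 = 8/15.
Adding: ||u||_{H^1}^2 = 494/105 + 8/15 = 110/21.


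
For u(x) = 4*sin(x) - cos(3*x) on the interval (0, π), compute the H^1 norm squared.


||u||_{H^1(0,π)}^2 = 21*π

u'(x) = 3*sin(3*x) + 4*cos(x).
Expand u² and (u')² and integrate term by term on (0, π), using: for integers n ≥ 1, ∫_0^π sin²(nx) dx = ∫_0^π cos²(nx) dx = π/2; for n ≠ n', ∫_0^π sin(nx)sin(n'x) dx = ∫_0^π cos(nx)cos(n'x) dx = 0; and by product-to-sum, ∫_0^π sin(nx)cos(n'x) dx = ½∫_0^π [sin((n+n')x) + sin((n−n')x)] dx, which is 0 when n+n' is even and 2n/(n²−n'²) when n+n' is odd (it need not vanish on (0, π)).
  u² squared terms: (-1)²·∫cos(3x)² dx = 1·π/2 = π/2;  (4)²·∫sin(x)² dx = 16·π/2 = 8*π.
  u² cross terms: 2·(-1)·(4)·∫cos(3x)·sin(x) dx = -8·(0) = 0.
  So ∫_0^π u² dx = π/2 + 8*π + 0 = 17*π/2.
  (u')² squared terms: (3)²·∫sin(3x)² dx = 9·π/2 = 9*π/2;  (4)²·∫cos(x)² dx = 16·π/2 = 8*π.
  (u')² cross terms: 2·(3)·(4)·∫sin(3x)·cos(x) dx = 24·(0) = 0.
  So ∫_0^π (u')² dx = 9*π/2 + 8*π + 0 = 25*π/2.
||u||_{H^1}^2 = (17*π/2) + (25*π/2) = 21*π.


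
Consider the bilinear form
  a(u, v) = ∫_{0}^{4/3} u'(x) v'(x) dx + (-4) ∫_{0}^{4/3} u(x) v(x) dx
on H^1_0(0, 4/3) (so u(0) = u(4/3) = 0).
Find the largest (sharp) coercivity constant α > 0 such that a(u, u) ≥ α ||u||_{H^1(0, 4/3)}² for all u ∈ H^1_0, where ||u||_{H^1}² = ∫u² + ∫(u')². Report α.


α = (-64 + 9*π^2)/(16 + 9*π^2)

Coercivity of a(·,·) on H^1_0(0, 4/3) means a(u, u) ≥ α ||u||_{H^1}² for every u ∈ H^1_0.
The interval has length L = 4/3, and Poincaré/coercivity depend only on L. Here a(u, u) = ∫(u')² + (-4)·∫u².
Here c = -4 < 0 with |c| < (π/L)² = 9*π^2/16, so coercivity still holds. The condition a(u,u) ≥ α||u||_{H^1}² reads (1−α)∫(u')² ≥ (α−c)∫u². Any admissible α is ≤ 1 (rapidly oscillating u have ∫u²/∫(u')² → 0), and α = 1 would force 0 ≥ (1−c)∫u², impossible since c < 1; so 1−α > 0. By the sharp Poincaré inequality on H^1_0 of an interval of length L, ∫(u')² ≥ (π/L)²∫u² with equality for the first sine mode sin(π(x−x₀)/L) (x₀ the left endpoint), so the inequality holds for all u iff (1−α)(π/L)² ≥ α − c, i.e. α ≤ ((π/L)² + c)/((π/L)² + 1) = (1 + c(L/π)²)/(1 + (L/π)²). (Direct route, valid since c ≤ 0: Poincaré gives c∫u² ≥ c(L/π)²∫(u')², so a(u,u) ≥ (1 + c(L/π)²)∫(u')², while ||u||_{H^1}² ≤ (1 + (L/π)²)∫(u')²; dividing yields the same α.) With (π/L)² = 9*π^2/16 and c = -4, the largest admissible constant is α = ((π/L)² + c)/((π/L)² + 1).
Simplifying, α = (-64 + 9*π^2)/(16 + 9*π^2).


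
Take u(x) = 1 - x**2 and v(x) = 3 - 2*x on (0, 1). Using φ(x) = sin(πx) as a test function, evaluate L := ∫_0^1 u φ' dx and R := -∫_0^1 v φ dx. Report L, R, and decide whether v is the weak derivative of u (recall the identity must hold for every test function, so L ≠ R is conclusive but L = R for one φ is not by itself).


LHS = 2/π, RHS = -4/π. No, v is not the weak derivative of u.

u(x) = 1 - x**2, classical derivative u'(x) = -2*x.
φ(x) = sin(πx), so φ'(x) = π*cos(π*x).
Note φ(0) = φ(1) = 0, so the boundary term u·φ vanishes.
LHS = ∫_0^1 u(x) φ'(x) dx = ∫_0^1 (-π*x^2*cos(π*x) + π*cos(π*x)) dx. Term by term:
  ∫_0^1 π*cos(π*x) dx = 0;  ∫_0^1 -π*x^2*cos(π*x) dx = 2/π.
Sum: 0 + 2/π = 2/π.
So LHS = 2/π.
∫_0^1 v(x) φ(x) dx = ∫_0^1 (-2*x*sin(π*x) + 3*sin(π*x)) dx. Term by term:
  ∫_0^1 3*sin(π*x) dx = 6/π;  ∫_0^1 -2*x*sin(π*x) dx = -2/π.
Sum: 6/π − 2/π = 4/π.
So RHS = -∫_0^1 v(x) φ(x) dx = -4/π.
LHS − RHS = 6/π ≠ 0, so the identity fails.
(For a valid weak derivative the identity must hold for EVERY test function, in particular this one. The failure shows v is NOT the weak derivative of u.)
Correct weak derivative would be u'(x) = -2*x.


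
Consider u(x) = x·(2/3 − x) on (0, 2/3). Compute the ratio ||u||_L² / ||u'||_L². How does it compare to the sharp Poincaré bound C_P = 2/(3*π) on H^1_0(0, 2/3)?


||u||_L² / ||u'||_L² = sqrt(10)/15 < C_P = 2/(3*π).

u(x) = x·(2/3 − x), so u'(x) = 2/3 - 2*x.
u(x) = x·(2/3 − x) vanishes at x = 0 and x = 2/3, so u ∈ H^1_0(0, 2/3). Differentiate via the product rule and integrate the resulting polynomials term by term.
  ∫_0^2/3 u² dx = ∫_0^2/3 (x^4 - 4*x^3/3 + 4*x^2/9) dx. Term by term:
    ∫_0^2/3 x^4 dx = 32/1215;  ∫_0^2/3 -4*x^3/3 dx = -16/243;  ∫_0^2/3 4*x^2/9 dx = 32/729.
  Sum: 32/1215 − 16/243 + 32/729 = 16/3645.
  ∫_0^2/3 (u')² dx = ∫_0^2/3 (4*x^2 - 8*x/3 + 4/9) dx. Term by term:
    ∫_0^2/3 4*x^2 dx = 32/81;  ∫_0^2/3 -8*x/3 dx = -16/27;  ∫_0^2/3 4/9 dx = 8/27.
  Sum: 32/81 − 16/27 + 8/27 = 8/81.
∫_0^2/3 u² dx = 16/3645, so ||u||_L² = 4*sqrt(5)/135.
∫_0^2/3 (u')² dx = 8/81, so ||u'||_L² = 2*sqrt(2)/9.
Ratio ||u||_L² / ||u'||_L² = sqrt(10)/15.
Sharp Poincaré constant on H^1_0(0, 2/3) is C_P = L/π = 2/(3*π), achieved by sin(3*π/2·x).
A polynomial bump cannot attain the sharp Poincaré constant (only the first sine eigenfunction does), so the ratio is strictly less than C_P, consistent with ||u||_L² ≤ C_P ||u'||_L².


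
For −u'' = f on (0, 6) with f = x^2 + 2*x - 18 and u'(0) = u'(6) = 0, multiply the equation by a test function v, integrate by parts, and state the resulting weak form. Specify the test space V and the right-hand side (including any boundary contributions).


V = H^1(0, 6) (no boundary constraint on v; u is determined up to an additive constant); weak form: ∫_0^6 u'v' dx = ∫_0^6 (x^2 + 2*x - 18) v dx for all v ∈ V.

Multiply both sides by a test function v and integrate from 0 to 6:
  ∫_0^6 −u''(x) v(x) dx = ∫_0^6 f(x) v(x) dx.
Integrate the LHS by parts once:
  ∫_0^6 −u'' v dx = −[u'(x) v(x)]_0^6 + ∫_0^6 u'(x) v'(x) dx.
Thus ∫_0^6 u'(x) v'(x) dx = ∫_0^6 f(x) v(x) dx + [u'(x) v(x)]_0^6.
Choose V so that boundary terms are either known or forced to vanish.
u has homogeneous Neumann: u'(0) = u'(6) = 0. So [u' v]_0^6 = 0·v(6) − 0·v(0) = 0 for any v; take V = H^1(0, 6).
Weak formulation: find u (satisfying any essential BC) such that ∫_0^6 u'(x) v'(x) dx = ∫_0^6 f v dx for all v ∈ V (homogeneous Neumann, so boundary terms vanish).
Substituting f(x) = x^2 + 2*x - 18, the right-hand side is ∫_0^6 (x^2 + 2*x - 18) v dx.
Compatibility check (pure Neumann): taking v ≡ 1 ∈ V gives 0 = ∫_0^6 f dx + (0) − (0), i.e. ∫_0^6 f dx must equal u'(0) − u'(6) = 0. Indeed ∫_0^6 (x^2 + 2*x - 18) dx = 0, so the data are compatible. The solution is then unique only up to an additive constant (fix it e.g. by requiring ∫_0^6 u dx = 0).


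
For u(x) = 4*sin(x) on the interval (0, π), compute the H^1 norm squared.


||u||_{H^1(0,π)}^2 = 16*π

u'(x) = 4*cos(x).
Expand u² and (u')² and integrate term by term on (0, π), using: for integers n ≥ 1, ∫_0^π sin²(nx) dx = ∫_0^π cos²(nx) dx = π/2; for n ≠ n', ∫_0^π sin(nx)sin(n'x) dx = ∫_0^π cos(nx)cos(n'x) dx = 0; and by product-to-sum, ∫_0^π sin(nx)cos(n'x) dx = ½∫_0^π [sin((n+n')x) + sin((n−n')x)] dx, which is 0 when n+n' is even and 2n/(n²−n'²) when n+n' is odd (it need not vanish on (0, π)).
  u² squared terms: (4)²·∫sin(x)² dx = 16·π/2 = 8*π.
  So ∫_0^π u² dx = 8*π.
  (u')² squared terms: (4)²·∫cos(x)² dx = 16·π/2 = 8*π.
  So ∫_0^π (u')² dx = 8*π.
||u||_{H^1}^2 = (8*π) + (8*π) = 16*π.


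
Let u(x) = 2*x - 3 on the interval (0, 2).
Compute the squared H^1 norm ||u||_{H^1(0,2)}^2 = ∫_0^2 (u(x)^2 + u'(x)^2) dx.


||u||_{H^1}^2 = 38/3

The H^1 norm (squared) on an interval (0, L) is
  ||u||_{H^1}^2 = ∫_0^L u(x)^2 dx + ∫_0^L u'(x)^2 dx.
Compute u'(x) = 2.
Then u(x)^2 = 4*x**2 - 12*x + 9 and u'(x)^2 = 4.
Integrate each monomial from 0 to 2 using ∫_0^2 c·x^n dx = c·2^(n+1)/(n+1):
  ∫_0^2 u(x)^2 dx = ∫_0^2 (4*x^2 - 12*x + 9) dx. Term by term:
    ∫_0^2 4*x^2 dx = 32/3;  ∫_0^2 -12*x dx = -24;  ∫_0^2 9 dx = 18.
  Sum: 32/3 − 24 + 18 = 14/3.
  ∫_0^2 u'(x)^2 dx = ∫_0^2 (4) dx. Term by term:
    ∫_0^2 4 dx = 8.
Adding: ||u||_{H^1}^2 = 14/3 + 8 = 38/3.


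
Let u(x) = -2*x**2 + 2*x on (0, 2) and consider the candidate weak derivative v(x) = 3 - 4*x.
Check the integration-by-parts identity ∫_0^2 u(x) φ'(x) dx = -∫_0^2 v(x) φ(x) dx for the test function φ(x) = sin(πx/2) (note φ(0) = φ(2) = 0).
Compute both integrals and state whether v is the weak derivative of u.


LHS = 8/π, RHS = 4/π. No, v is not the weak derivative of u.

u(x) = -2*x**2 + 2*x, classical derivative u'(x) = 2 - 4*x.
φ(x) = sin(πx/2), so φ'(x) = π*cos(π*x/2)/2.
Note φ(0) = φ(2) = 0, so the boundary term u·φ vanishes.
LHS = ∫_0^2 u(x) φ'(x) dx = ∫_0^2 (-π*x^2*cos(π*x/2) + π*x*cos(π*x/2)) dx. Term by term:
  ∫_0^2 π*x*cos(π*x/2) dx = -8/π;  ∫_0^2 -π*x^2*cos(π*x/2) dx = 16/π.
Sum: -8/π + 16/π = 8/π.
So LHS = 8/π.
∫_0^2 v(x) φ(x) dx = ∫_0^2 (-4*x*sin(π*x/2) + 3*sin(π*x/2)) dx. Term by term:
  ∫_0^2 3*sin(π*x/2) dx = 12/π;  ∫_0^2 -4*x*sin(π*x/2) dx = -16/π.
Sum: 12/π − 16/π = -4/π.
So RHS = -∫_0^2 v(x) φ(x) dx = 4/π.
LHS − RHS = 4/π ≠ 0, so the identity fails.
(For a valid weak derivative the identity must hold for EVERY test function, in particular this one. The failure shows v is NOT the weak derivative of u.)
Correct weak derivative would be u'(x) = 2 - 4*x.


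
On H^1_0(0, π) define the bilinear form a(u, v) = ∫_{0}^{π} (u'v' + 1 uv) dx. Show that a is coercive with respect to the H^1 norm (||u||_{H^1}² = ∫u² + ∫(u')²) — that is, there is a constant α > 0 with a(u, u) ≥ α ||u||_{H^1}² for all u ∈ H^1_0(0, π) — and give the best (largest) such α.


α = 1

Coercivity of a(·,·) on H^1_0(0, π) means a(u, u) ≥ α ||u||_{H^1}² for every u ∈ H^1_0.
The interval has length L = π, and Poincaré/coercivity depend only on L. Here a(u, u) = ∫(u')² + (1)·∫u².
Here c = 1 ≥ 1, so a(u,u) = ∫(u')² + c∫u² ≥ ∫(u')² + ∫u² = ||u||_{H^1}², i.e. α = 1 works. No larger α is possible: a(u,u) ≥ α||u||_{H^1}² means (1−α)∫(u')² ≥ (α−c)∫u², and for the modes u_n = sin(nπ(x−x₀)/L) (x₀ the left endpoint) one has ∫u_n²/∫(u_n')² = (L/(nπ))² → 0, so a(u_n,u_n)/||u_n||_{H^1}² → 1. Hence the optimal constant is α = 1.
Therefore α = 1.


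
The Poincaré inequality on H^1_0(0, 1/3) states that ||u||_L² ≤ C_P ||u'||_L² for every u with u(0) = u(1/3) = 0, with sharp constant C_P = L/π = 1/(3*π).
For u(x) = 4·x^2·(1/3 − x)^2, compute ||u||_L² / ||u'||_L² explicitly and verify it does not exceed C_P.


||u||_L² / ||u'||_L² = sqrt(3)/18 < C_P = 1/(3*π).

u(x) = 4·x^2·(1/3 − x)^2, so u'(x) = 8*x*(3*x - 1)*(6*x - 1)/9.
u(x) = 4·x^2·(1/3 − x)^2 vanishes at x = 0 and x = 1/3, so u ∈ H^1_0(0, 1/3). Differentiate via the product rule and integrate the resulting polynomials term by term.
  ∫_0^1/3 u² dx = ∫_0^1/3 (16*x^8 - 64*x^7/3 + 32*x^6/3 - 64*x^5/27 + 16*x^4/81) dx. Term by term:
    ∫_0^1/3 16*x^8 dx = 16/177147;  ∫_0^1/3 -64*x^7/3 dx = -8/19683;  ∫_0^1/3 32*x^6/3 dx = 32/45927;
    ∫_0^1/3 -64*x^5/27 dx = -32/59049;  ∫_0^1/3 16*x^4/81 dx = 16/98415.
  Sum: 16/177147 − 8/19683 + 32/45927 − 32/59049 + 16/98415 = 8/6200145.
  ∫_0^1/3 (u')² dx = ∫_0^1/3 (256*x^6 - 256*x^5 + 832*x^4/9 - 128*x^3/9 + 64*x^2/81) dx. Term by term:
    ∫_0^1/3 256*x^6 dx = 256/15309;  ∫_0^1/3 -256*x^5 dx = -128/2187;  ∫_0^1/3 832*x^4/9 dx = 832/10935;
    ∫_0^1/3 -128*x^3/9 dx = -32/729;  ∫_0^1/3 64*x^2/81 dx = 64/6561.
  Sum: 256/15309 − 128/2187 + 832/10935 − 32/729 + 64/6561 = 32/229635.
∫_0^1/3 u² dx = 8/6200145, so ||u||_L² = 2*sqrt(210)/25515.
∫_0^1/3 (u')² dx = 32/229635, so ||u'||_L² = 4*sqrt(70)/2835.
Ratio ||u||_L² / ||u'||_L² = sqrt(3)/18.
Sharp Poincaré constant on H^1_0(0, 1/3) is C_P = L/π = 1/(3*π), achieved by sin(3*π·x).
A polynomial bump cannot attain the sharp Poincaré constant (only the first sine eigenfunction does), so the ratio is strictly less than C_P, consistent with ||u||_L² ≤ C_P ||u'||_L².


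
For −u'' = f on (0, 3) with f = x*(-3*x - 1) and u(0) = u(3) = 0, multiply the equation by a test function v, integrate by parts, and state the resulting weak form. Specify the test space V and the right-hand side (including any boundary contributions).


V = H^1_0(0, 3) (so v(0) = v(3) = 0); weak form: ∫_0^3 u'v' dx = ∫_0^3 (x*(-3*x - 1)) v dx for all v ∈ V.

Multiply both sides by a test function v and integrate from 0 to 3:
  ∫_0^3 −u''(x) v(x) dx = ∫_0^3 f(x) v(x) dx.
Integrate the LHS by parts once:
  ∫_0^3 −u'' v dx = −[u'(x) v(x)]_0^3 + ∫_0^3 u'(x) v'(x) dx.
Thus ∫_0^3 u'(x) v'(x) dx = ∫_0^3 f(x) v(x) dx + [u'(x) v(x)]_0^3.
Choose V so that boundary terms are either known or forced to vanish.
u is Dirichlet: u(0) = u(3) = 0. Let V = H^1_0(0, 3); then v(0) = v(3) = 0, and [u' v]_0^3 = 0.
Weak formulation: find u (satisfying any essential BC) such that ∫_0^3 u'(x) v'(x) dx = ∫_0^3 f v dx for all v ∈ V.
Substituting f(x) = x*(-3*x - 1), the right-hand side is ∫_0^3 (x*(-3*x - 1)) v dx.


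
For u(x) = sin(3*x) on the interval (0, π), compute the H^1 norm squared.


||u||_{H^1(0,π)}^2 = 5*π

u'(x) = 3*cos(3*x).
Expand u² and (u')² and integrate term by term on (0, π), using: for integers n ≥ 1, ∫_0^π sin²(nx) dx = ∫_0^π cos²(nx) dx = π/2; for n ≠ n', ∫_0^π sin(nx)sin(n'x) dx = ∫_0^π cos(nx)cos(n'x) dx = 0; and by product-to-sum, ∫_0^π sin(nx)cos(n'x) dx = ½∫_0^π [sin((n+n')x) + sin((n−n')x)] dx, which is 0 when n+n' is even and 2n/(n²−n'²) when n+n' is odd (it need not vanish on (0, π)).
  u² squared terms: (1)²·∫sin(3x)² dx = 1·π/2 = π/2.
  So ∫_0^π u² dx = π/2.
  (u')² squared terms: (3)²·∫cos(3x)² dx = 9·π/2 = 9*π/2.
  So ∫_0^π (u')² dx = 9*π/2.
||u||_{H^1}^2 = (π/2) + (9*π/2) = 5*π.


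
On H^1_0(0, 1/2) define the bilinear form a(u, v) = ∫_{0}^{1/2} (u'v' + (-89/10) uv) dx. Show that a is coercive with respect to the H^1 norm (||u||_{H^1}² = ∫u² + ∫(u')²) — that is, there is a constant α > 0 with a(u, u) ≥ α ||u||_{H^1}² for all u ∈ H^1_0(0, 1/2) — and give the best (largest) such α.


α = (-89 + 40*π^2)/(10*(1 + 4*π^2))

Coercivity of a(·,·) on H^1_0(0, 1/2) means a(u, u) ≥ α ||u||_{H^1}² for every u ∈ H^1_0.
The interval has length L = 1/2, and Poincaré/coercivity depend only on L. Here a(u, u) = ∫(u')² + (-89/10)·∫u².
Here c = -89/10 < 0 with |c| < (π/L)² = 4*π^2, so coercivity still holds. The condition a(u,u) ≥ α||u||_{H^1}² reads (1−α)∫(u')² ≥ (α−c)∫u². Any admissible α is ≤ 1 (rapidly oscillating u have ∫u²/∫(u')² → 0), and α = 1 would force 0 ≥ (1−c)∫u², impossible since c < 1; so 1−α > 0. By the sharp Poincaré inequality on H^1_0 of an interval of length L, ∫(u')² ≥ (π/L)²∫u² with equality for the first sine mode sin(π(x−x₀)/L) (x₀ the left endpoint), so the inequality holds for all u iff (1−α)(π/L)² ≥ α − c, i.e. α ≤ ((π/L)² + c)/((π/L)² + 1) = (1 + c(L/π)²)/(1 + (L/π)²). (Direct route, valid since c ≤ 0: Poincaré gives c∫u² ≥ c(L/π)²∫(u')², so a(u,u) ≥ (1 + c(L/π)²)∫(u')², while ||u||_{H^1}² ≤ (1 + (L/π)²)∫(u')²; dividing yields the same α.) With (π/L)² = 4*π^2 and c = -89/10, the largest admissible constant is α = ((π/L)² + c)/((π/L)² + 1).
Simplifying, α = (-89 + 40*π^2)/(10*(1 + 4*π^2)).


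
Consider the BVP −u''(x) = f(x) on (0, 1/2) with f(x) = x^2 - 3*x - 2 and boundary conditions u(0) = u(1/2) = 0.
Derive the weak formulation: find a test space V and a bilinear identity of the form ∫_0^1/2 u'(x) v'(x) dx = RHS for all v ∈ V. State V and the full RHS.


V = H^1_0(0, 1/2) (so v(0) = v(1/2) = 0); weak form: ∫_0^1/2 u'v' dx = ∫_0^1/2 (x^2 - 3*x - 2) v dx for all v ∈ V.

Multiply both sides by a test function v and integrate from 0 to 1/2:
  ∫_0^1/2 −u''(x) v(x) dx = ∫_0^1/2 f(x) v(x) dx.
Integrate the LHS by parts once:
  ∫_0^1/2 −u'' v dx = −[u'(x) v(x)]_0^1/2 + ∫_0^1/2 u'(x) v'(x) dx.
Thus ∫_0^1/2 u'(x) v'(x) dx = ∫_0^1/2 f(x) v(x) dx + [u'(x) v(x)]_0^1/2.
Choose V so that boundary terms are either known or forced to vanish.
u is Dirichlet: u(0) = u(1/2) = 0. Let V = H^1_0(0, 1/2); then v(0) = v(1/2) = 0, and [u' v]_0^1/2 = 0.
Weak formulation: find u (satisfying any essential BC) such that ∫_0^1/2 u'(x) v'(x) dx = ∫_0^1/2 f v dx for all v ∈ V.
Substituting f(x) = x^2 - 3*x - 2, the right-hand side is ∫_0^1/2 (x^2 - 3*x - 2) v dx.


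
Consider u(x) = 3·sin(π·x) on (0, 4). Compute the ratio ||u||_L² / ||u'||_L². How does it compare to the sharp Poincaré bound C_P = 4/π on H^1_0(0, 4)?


||u||_L² / ||u'||_L² = 1/π < C_P = 4/π.

u(x) = 3·sin(π·x), so u'(x) = 3*π*cos(π*x).
Writing u(x) = A·sin(kπx/L) with A = 3 and k = 4, use ∫_0^L sin²(kπx/L) dx = L/2 and ∫_0^L cos²(kπx/L) dx = L/2.
u² = 9·sin²(π·x) and (u')² = 9*π^2·cos²(π·x), and each of sin², cos² integrates to L/2 = 2 over (0, 4).
∫_0^4 u² dx = 18, so ||u||_L² = 3*sqrt(2).
∫_0^4 (u')² dx = 18*π^2, so ||u'||_L² = 3*sqrt(2)*π.
Ratio ||u||_L² / ||u'||_L² = 1/π.
Sharp Poincaré constant on H^1_0(0, 4) is C_P = L/π = 4/π, achieved by sin(π/4·x).
This is the k = 4 harmonic; the ratio L/(kπ) is strictly less than C_P = L/π, consistent with the sharp inequality ||u||_L² ≤ C_P ||u'||_L².


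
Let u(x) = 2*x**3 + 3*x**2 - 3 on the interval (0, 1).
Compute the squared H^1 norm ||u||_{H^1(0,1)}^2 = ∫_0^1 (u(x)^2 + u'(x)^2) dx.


||u||_{H^1}^2 = 291/7

The H^1 norm (squared) on an interval (0, L) is
  ||u||_{H^1}^2 = ∫_0^L u(x)^2 dx + ∫_0^L u'(x)^2 dx.
Compute u'(x) = 6*x**2 + 6*x.
Then u(x)^2 = 4*x**6 + 12*x**5 + 9*x**4 - 12*x**3 - 18*x**2 + 9 and u'(x)^2 = 36*x**4 + 72*x**3 + 36*x**2.
Integrate each monomial from 0 to 1 using ∫_0^1 c·x^n dx = c·1^(n+1)/(n+1):
  ∫_0^1 u(x)^2 dx = ∫_0^1 (4*x^6 + 12*x^5 + 9*x^4 - 12*x^3 - 18*x^2 + 9) dx. Term by term:
    ∫_0^1 4*x^6 dx = 4/7;  ∫_0^1 12*x^5 dx = 2;  ∫_0^1 9*x^4 dx = 9/5;
    ∫_0^1 -12*x^3 dx = -3;  ∫_0^1 -18*x^2 dx = -6;  ∫_0^1 9 dx = 9.
  Sum: 4/7 + 2 + 9/5 − 3 − 6 + 9 = 153/35.
  ∫_0^1 u'(x)^2 dx = ∫_0^1 (36*x^4 + 72*x^3 + 36*x^2) dx. Term by term:
    ∫_0^1 36*x^4 dx = 36/5;  ∫_0^1 72*x^3 dx = 18;  ∫_0^1 36*x^2 dx = 12.
  Sum: 36/5 + 18 + 12 = 186/5.
Adding: ||u||_{H^1}^2 = 153/35 + 186/5 = 291/7.


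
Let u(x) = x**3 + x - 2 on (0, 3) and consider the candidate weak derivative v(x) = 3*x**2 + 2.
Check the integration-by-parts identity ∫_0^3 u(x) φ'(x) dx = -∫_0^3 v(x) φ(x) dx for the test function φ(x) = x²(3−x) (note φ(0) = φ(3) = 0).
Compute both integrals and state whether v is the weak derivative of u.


LHS = -1593/20, RHS = -432/5. No, v is not the weak derivative of u.

u(x) = x**3 + x - 2, classical derivative u'(x) = 3*x**2 + 1.
φ(x) = x²(3−x), so φ'(x) = 3*x*(2 - x).
Note φ(0) = φ(3) = 0, so the boundary term u·φ vanishes.
LHS = ∫_0^3 u(x) φ'(x) dx = ∫_0^3 (-3*x^5 + 6*x^4 - 3*x^3 + 12*x^2 - 12*x) dx. Term by term:
  ∫_0^3 -3*x^5 dx = -729/2;  ∫_0^3 6*x^4 dx = 1458/5;  ∫_0^3 -3*x^3 dx = -243/4;
  ∫_0^3 12*x^2 dx = 108;  ∫_0^3 -12*x dx = -54.
Sum: -729/2 + 1458/5 − 243/4 + 108 − 54 = -1593/20.
So LHS = -1593/20.
∫_0^3 v(x) φ(x) dx = ∫_0^3 (-3*x^5 + 9*x^4 - 2*x^3 + 6*x^2) dx. Term by term:
  ∫_0^3 -3*x^5 dx = -729/2;  ∫_0^3 9*x^4 dx = 2187/5;  ∫_0^3 -2*x^3 dx = -81/2;
  ∫_0^3 6*x^2 dx = 54.
Sum: -729/2 + 2187/5 − 81/2 + 54 = 432/5.
So RHS = -∫_0^3 v(x) φ(x) dx = -432/5.
LHS − RHS = 27/4 ≠ 0, so the identity fails.
(For a valid weak derivative the identity must hold for EVERY test function, in particular this one. The failure shows v is NOT the weak derivative of u.)
Correct weak derivative would be u'(x) = 3*x**2 + 1.


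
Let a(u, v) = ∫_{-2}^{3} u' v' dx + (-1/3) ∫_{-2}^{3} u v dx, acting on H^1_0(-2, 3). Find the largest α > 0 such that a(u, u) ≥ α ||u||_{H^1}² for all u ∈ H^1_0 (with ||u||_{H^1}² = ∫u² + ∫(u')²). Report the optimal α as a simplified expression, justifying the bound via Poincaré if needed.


α = (-25/3 + π^2)/(π^2 + 25)

Coercivity of a(·,·) on H^1_0(-2, 3) means a(u, u) ≥ α ||u||_{H^1}² for every u ∈ H^1_0.
The interval has length L = 5, and Poincaré/coercivity depend only on L. Here a(u, u) = ∫(u')² + (-1/3)·∫u².
Here c = -1/3 < 0 with |c| < (π/L)² = π^2/25, so coercivity still holds. The condition a(u,u) ≥ α||u||_{H^1}² reads (1−α)∫(u')² ≥ (α−c)∫u². Any admissible α is ≤ 1 (rapidly oscillating u have ∫u²/∫(u')² → 0), and α = 1 would force 0 ≥ (1−c)∫u², impossible since c < 1; so 1−α > 0. By the sharp Poincaré inequality on H^1_0 of an interval of length L, ∫(u')² ≥ (π/L)²∫u² with equality for the first sine mode sin(π(x−x₀)/L) (x₀ the left endpoint), so the inequality holds for all u iff (1−α)(π/L)² ≥ α − c, i.e. α ≤ ((π/L)² + c)/((π/L)² + 1) = (1 + c(L/π)²)/(1 + (L/π)²). (Direct route, valid since c ≤ 0: Poincaré gives c∫u² ≥ c(L/π)²∫(u')², so a(u,u) ≥ (1 + c(L/π)²)∫(u')², while ||u||_{H^1}² ≤ (1 + (L/π)²)∫(u')²; dividing yields the same α.) With (π/L)² = π^2/25 and c = -1/3, the largest admissible constant is α = ((π/L)² + c)/((π/L)² + 1).
Simplifying, α = (-25/3 + π^2)/(π^2 + 25).


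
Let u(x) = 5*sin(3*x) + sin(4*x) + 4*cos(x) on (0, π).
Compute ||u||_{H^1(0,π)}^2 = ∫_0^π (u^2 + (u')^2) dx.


||u||_{H^1(0,π)}^2 = 128/15 + 299*π/2

u'(x) = -4*sin(x) + 15*cos(3*x) + 4*cos(4*x).
Expand u² and (u')² and integrate term by term on (0, π), using: for integers n ≥ 1, ∫_0^π sin²(nx) dx = ∫_0^π cos²(nx) dx = π/2; for n ≠ n', ∫_0^π sin(nx)sin(n'x) dx = ∫_0^π cos(nx)cos(n'x) dx = 0; and by product-to-sum, ∫_0^π sin(nx)cos(n'x) dx = ½∫_0^π [sin((n+n')x) + sin((n−n')x)] dx, which is 0 when n+n' is even and 2n/(n²−n'²) when n+n' is odd (it need not vanish on (0, π)).
  u² squared terms: (4)²·∫cos(x)² dx = 16·π/2 = 8*π;  (5)²·∫sin(3x)² dx = 25·π/2 = 25*π/2;  (1)²·∫sin(4x)² dx = 1·π/2 = π/2.
  u² cross terms: 2·(4)·(5)·∫cos(x)·sin(3x) dx = 40·(0) = 0;  2·(4)·(1)·∫cos(x)·sin(4x) dx = 8·(8/15) = 64/15;  2·(5)·(1)·∫sin(3x)·sin(4x) dx = 10·(0) = 0.
  So ∫_0^π u² dx = 8*π + 25*π/2 + π/2 + 0 + 64/15 + 0 = 64/15 + 21*π.
  (u')² squared terms: (-4)²·∫sin(x)² dx = 16·π/2 = 8*π;  (4)²·∫cos(4x)² dx = 16·π/2 = 8*π;  (15)²·∫cos(3x)² dx = 225·π/2 = 225*π/2.
  (u')² cross terms: 2·(-4)·(4)·∫sin(x)·cos(4x) dx = -32·(-2/15) = 64/15;  2·(-4)·(15)·∫sin(x)·cos(3x) dx = -120·(0) = 0;  2·(4)·(15)·∫cos(4x)·cos(3x) dx = 120·(0) = 0.
  So ∫_0^π (u')² dx = 8*π + 8*π + 225*π/2 + 64/15 + 0 + 0 = 64/15 + 257*π/2.
||u||_{H^1}^2 = (64/15 + 21*π) + (64/15 + 257*π/2) = 128/15 + 299*π/2.


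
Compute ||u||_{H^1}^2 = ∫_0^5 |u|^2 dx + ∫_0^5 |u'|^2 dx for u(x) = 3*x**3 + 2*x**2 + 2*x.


||u||_{H^1}^2 = 4354870/21

The H^1 norm (squared) on an interval (0, L) is
  ||u||_{H^1}^2 = ∫_0^L u(x)^2 dx + ∫_0^L u'(x)^2 dx.
Compute u'(x) = 9*x**2 + 4*x + 2.
Then u(x)^2 = 9*x**6 + 12*x**5 + 16*x**4 + 8*x**3 + 4*x**2 and u'(x)^2 = 81*x**4 + 72*x**3 + 52*x**2 + 16*x + 4.
Integrate each monomial from 0 to 5 using ∫_0^5 c·x^n dx = c·5^(n+1)/(n+1):
  ∫_0^5 u(x)^2 dx = ∫_0^5 (9*x^6 + 12*x^5 + 16*x^4 + 8*x^3 + 4*x^2) dx. Term by term:
    ∫_0^5 9*x^6 dx = 703125/7;  ∫_0^5 12*x^5 dx = 31250;  ∫_0^5 16*x^4 dx = 10000;
    ∫_0^5 8*x^3 dx = 1250;  ∫_0^5 4*x^2 dx = 500/3.
  Sum: 703125/7 + 31250 + 10000 + 1250 + 500/3 = 3005375/21.
  ∫_0^5 u'(x)^2 dx = ∫_0^5 (81*x^4 + 72*x^3 + 52*x^2 + 16*x + 4) dx. Term by term:
    ∫_0^5 81*x^4 dx = 50625;  ∫_0^5 72*x^3 dx = 11250;  ∫_0^5 52*x^2 dx = 6500/3;
    ∫_0^5 16*x dx = 200;  ∫_0^5 4 dx = 20.
  Sum: 50625 + 11250 + 6500/3 + 200 + 20 = 192785/3.
Adding: ||u||_{H^1}^2 = 3005375/21 + 192785/3 = 4354870/21.


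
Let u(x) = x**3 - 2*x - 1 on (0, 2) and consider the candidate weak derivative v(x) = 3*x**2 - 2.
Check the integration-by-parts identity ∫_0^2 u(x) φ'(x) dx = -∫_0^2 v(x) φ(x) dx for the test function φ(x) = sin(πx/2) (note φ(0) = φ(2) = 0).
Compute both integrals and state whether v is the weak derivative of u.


LHS = -16/π + 96/π^3, RHS = -16/π + 96/π^3. Yes, v = u' weakly.

u(x) = x**3 - 2*x - 1, classical derivative u'(x) = 3*x**2 - 2.
φ(x) = sin(πx/2), so φ'(x) = π*cos(π*x/2)/2.
Note φ(0) = φ(2) = 0, so the boundary term u·φ vanishes.
LHS = ∫_0^2 u(x) φ'(x) dx = ∫_0^2 (π*x^3*cos(π*x/2)/2 - π*x*cos(π*x/2) - π*cos(π*x/2)/2) dx. Term by term:
  ∫_0^2 -π*cos(π*x/2)/2 dx = 0;  ∫_0^2 π*x^3*cos(π*x/2)/2 dx = -24/π + 96/π^3;  ∫_0^2 -π*x*cos(π*x/2) dx = 8/π.
Sum: 0 + -24/π + 96/π^3 + 8/π = -16/π + 96/π^3.
So LHS = -16/π + 96/π^3.
∫_0^2 v(x) φ(x) dx = ∫_0^2 (3*x^2*sin(π*x/2) - 2*sin(π*x/2)) dx. Term by term:
  ∫_0^2 -2*sin(π*x/2) dx = -8/π;  ∫_0^2 3*x^2*sin(π*x/2) dx = -96/π^3 + 24/π.
Sum: -8/π + -96/π^3 + 24/π = -96/π^3 + 16/π.
So RHS = -∫_0^2 v(x) φ(x) dx = -16/π + 96/π^3.
LHS = RHS, so the identity holds for this test φ.
Moreover u is smooth here and v(x) = u'(x) = 3*x**2 - 2 pointwise, so the identity holds for every test function. Hence v is the weak derivative of u.


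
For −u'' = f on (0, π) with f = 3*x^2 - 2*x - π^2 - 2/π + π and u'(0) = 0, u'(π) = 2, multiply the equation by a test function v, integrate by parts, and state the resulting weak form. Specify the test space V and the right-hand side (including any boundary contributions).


V = H^1(0, π) (v unrestricted at boundary; u is determined up to an additive constant); weak form: ∫_0^π u'v' dx = ∫_0^π (3*x^2 - 2*x - π^2 - 2/π + π) v dx + 2·v(π) for all v ∈ V.

Multiply both sides by a test function v and integrate from 0 to π:
  ∫_0^π −u''(x) v(x) dx = ∫_0^π f(x) v(x) dx.
Integrate the LHS by parts once:
  ∫_0^π −u'' v dx = −[u'(x) v(x)]_0^π + ∫_0^π u'(x) v'(x) dx.
Thus ∫_0^π u'(x) v'(x) dx = ∫_0^π f(x) v(x) dx + [u'(x) v(x)]_0^π.
Choose V so that boundary terms are either known or forced to vanish.
u has inhomogeneous Neumann u'(0) = 0, u'(π) = 2. [u' v]_0^π = (2)·v(π) − (0)·v(0) = 2·v(π). Take V = H^1(0, π); boundary term becomes part of RHS.
Weak formulation: find u (satisfying any essential BC) such that ∫_0^π u'(x) v'(x) dx = ∫_0^π f v dx + 2·v(π) for all v ∈ V (Neumann data are natural BCs: they enter the RHS as boundary terms).
Substituting f(x) = 3*x^2 - 2*x - π^2 - 2/π + π, the right-hand side is ∫_0^π (3*x^2 - 2*x - π^2 - 2/π + π) v dx + 2·v(π).
Compatibility check (pure Neumann): taking v ≡ 1 ∈ V gives 0 = ∫_0^π f dx + (2) − (0), i.e. ∫_0^π f dx must equal u'(0) − u'(π) = -2. Indeed ∫_0^π (3*x^2 - 2*x - π^2 - 2/π + π) dx = -2, so the data are compatible. The solution is then unique only up to an additive constant (fix it e.g. by requiring ∫_0^π u dx = 0).


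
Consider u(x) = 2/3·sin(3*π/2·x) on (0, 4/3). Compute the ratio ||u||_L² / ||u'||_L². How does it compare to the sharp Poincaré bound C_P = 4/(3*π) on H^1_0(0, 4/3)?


||u||_L² / ||u'||_L² = 2/(3*π) < C_P = 4/(3*π).

u(x) = 2/3·sin(3*π/2·x), so u'(x) = π*cos(3*π*x/2).
Writing u(x) = A·sin(kπx/L) with A = 2/3 and k = 2, use ∫_0^L sin²(kπx/L) dx = L/2 and ∫_0^L cos²(kπx/L) dx = L/2.
u² = 4/9·sin²(3*π/2·x) and (u')² = π^2·cos²(3*π/2·x), and each of sin², cos² integrates to L/2 = 2/3 over (0, 4/3).
∫_0^4/3 u² dx = 8/27, so ||u||_L² = 2*sqrt(6)/9.
∫_0^4/3 (u')² dx = 2*π^2/3, so ||u'||_L² = sqrt(6)*π/3.
Ratio ||u||_L² / ||u'||_L² = 2/(3*π).
Sharp Poincaré constant on H^1_0(0, 4/3) is C_P = L/π = 4/(3*π), achieved by sin(3*π/4·x).
This is the k = 2 harmonic; the ratio L/(kπ) is strictly less than C_P = L/π, consistent with the sharp inequality ||u||_L² ≤ C_P ||u'||_L².


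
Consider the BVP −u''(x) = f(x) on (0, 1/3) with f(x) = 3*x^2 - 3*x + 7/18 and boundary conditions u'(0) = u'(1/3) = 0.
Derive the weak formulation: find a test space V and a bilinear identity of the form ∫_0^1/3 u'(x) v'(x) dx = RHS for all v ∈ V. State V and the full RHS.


V = H^1(0, 1/3) (no boundary constraint on v; u is determined up to an additive constant); weak form: ∫_0^1/3 u'v' dx = ∫_0^1/3 (3*x^2 - 3*x + 7/18) v dx for all v ∈ V.

Multiply both sides by a test function v and integrate from 0 to 1/3:
  ∫_0^1/3 −u''(x) v(x) dx = ∫_0^1/3 f(x) v(x) dx.
Integrate the LHS by parts once:
  ∫_0^1/3 −u'' v dx = −[u'(x) v(x)]_0^1/3 + ∫_0^1/3 u'(x) v'(x) dx.
Thus ∫_0^1/3 u'(x) v'(x) dx = ∫_0^1/3 f(x) v(x) dx + [u'(x) v(x)]_0^1/3.
Choose V so that boundary terms are either known or forced to vanish.
u has homogeneous Neumann: u'(0) = u'(1/3) = 0. So [u' v]_0^1/3 = 0·v(1/3) − 0·v(0) = 0 for any v; take V = H^1(0, 1/3).
Weak formulation: find u (satisfying any essential BC) such that ∫_0^1/3 u'(x) v'(x) dx = ∫_0^1/3 f v dx for all v ∈ V (homogeneous Neumann, so boundary terms vanish).
Substituting f(x) = 3*x^2 - 3*x + 7/18, the right-hand side is ∫_0^1/3 (3*x^2 - 3*x + 7/18) v dx.
Compatibility check (pure Neumann): taking v ≡ 1 ∈ V gives 0 = ∫_0^1/3 f dx + (0) − (0), i.e. ∫_0^1/3 f dx must equal u'(0) − u'(1/3) = 0. Indeed ∫_0^1/3 (3*x^2 - 3*x + 7/18) dx = 0, so the data are compatible. The solution is then unique only up to an additive constant (fix it e.g. by requiring ∫_0^1/3 u dx = 0).
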